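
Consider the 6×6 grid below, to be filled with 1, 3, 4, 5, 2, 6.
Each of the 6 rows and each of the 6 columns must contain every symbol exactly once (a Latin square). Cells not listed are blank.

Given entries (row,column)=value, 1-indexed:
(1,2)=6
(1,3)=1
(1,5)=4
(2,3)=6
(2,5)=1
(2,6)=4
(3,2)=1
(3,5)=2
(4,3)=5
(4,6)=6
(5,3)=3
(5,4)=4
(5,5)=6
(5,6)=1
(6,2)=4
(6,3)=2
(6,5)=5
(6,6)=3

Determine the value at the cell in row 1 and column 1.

3

Row 3, column 3: row 3 has {1, 2} and column 3 has {1, 3, 5, 2, 6}, leaving only 4.
Row 3, column 6: row 3 has {1, 4, 2} and column 6 has {1, 3, 4, 6}, leaving only 5.
Row 1, column 6: row 1 has {1, 4, 6} and column 6 has {1, 3, 4, 5, 6}, leaving only 2.
Row 4, column 5: row 4 has {5, 6} and column 5 has {1, 4, 5, 2, 6}, leaving only 3.
Row 4, column 2: row 4 has {3, 5, 6} and column 2 has {1, 4, 6}, leaving only 2.
Row 4, column 4: row 4 has {3, 5, 2, 6} and column 4 has {4}, leaving only 1.
Row 4, column 1: row 4 has {1, 3, 5, 2, 6} and column 1 has {}, leaving only 4.
Row 5, column 2: row 5 has {1, 3, 4, 6} and column 2 has {1, 4, 2, 6}, leaving only 5.
Row 2, column 2: row 2 has {1, 4, 6} and column 2 has {1, 4, 5, 2, 6}, leaving only 3.
Row 5, column 1: row 5 has {1, 3, 4, 5, 6} and column 1 has {4}, leaving only 2.
Row 2, column 1: row 2 has {1, 3, 4, 6} and column 1 has {4, 2}, leaving only 5.
Row 1 already has {1, 4, 2, 6} and column 1 already has {4, 5, 2}, so row 1, column 1 must be 3.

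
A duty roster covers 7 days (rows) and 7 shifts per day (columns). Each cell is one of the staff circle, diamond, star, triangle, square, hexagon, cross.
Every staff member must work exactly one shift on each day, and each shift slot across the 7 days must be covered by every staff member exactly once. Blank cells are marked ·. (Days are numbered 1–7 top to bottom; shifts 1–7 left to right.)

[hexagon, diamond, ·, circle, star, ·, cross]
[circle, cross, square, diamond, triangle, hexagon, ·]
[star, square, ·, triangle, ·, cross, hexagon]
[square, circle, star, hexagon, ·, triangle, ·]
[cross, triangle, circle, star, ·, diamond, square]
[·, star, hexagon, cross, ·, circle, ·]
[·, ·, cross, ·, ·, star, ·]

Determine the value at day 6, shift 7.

triangle

Day 1, shift 3: day 1 has {circle, diamond, star, hexagon, cross} and shift 3 has {circle, star, square, hexagon, cross}, leaving only triangle.
Day 1, shift 6: day 1 has {circle, diamond, star, triangle, hexagon, cross} and shift 6 has {circle, diamond, star, triangle, hexagon, cross}, leaving only square.
Day 2, shift 7: day 2 has {circle, diamond, triangle, square, hexagon, cross} and shift 7 has {square, hexagon, cross}, leaving only star.
Day 3, shift 3: day 3 has {star, triangle, square, hexagon, cross} and shift 3 has {circle, star, triangle, square, hexagon, cross}, leaving only diamond.
Day 3, shift 5: day 3 has {diamond, star, triangle, square, hexagon, cross} and shift 5 has {star, triangle}, leaving only circle.
Day 4, shift 7: day 4 has {circle, star, triangle, square, hexagon} and shift 7 has {star, square, hexagon, cross}, leaving only diamond.
Day 6 already has {circle, star, hexagon, cross} and shift 7 already has {diamond, star, square, hexagon, cross}, so day 6, shift 7 must be triangle.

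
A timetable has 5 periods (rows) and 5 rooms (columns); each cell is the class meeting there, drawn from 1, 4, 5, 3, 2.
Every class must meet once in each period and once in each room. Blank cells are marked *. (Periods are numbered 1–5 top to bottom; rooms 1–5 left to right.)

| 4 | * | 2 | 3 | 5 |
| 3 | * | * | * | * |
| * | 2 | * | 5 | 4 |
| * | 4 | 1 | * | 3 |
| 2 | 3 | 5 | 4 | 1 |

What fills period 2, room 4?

Period 1, room 2: period 1 has {4, 5, 3, 2} and room 2 has {4, 3, 2}, leaving only 1.
Period 2, room 2: period 2 has {3} and room 2 has {1, 4, 3, 2}, leaving only 5.
Period 2, room 3: period 2 has {5, 3} and room 3 has {1, 5, 2}, leaving only 4.
Period 2, room 5: period 2 has {4, 5, 3} and room 5 has {1, 4, 5, 3}, leaving only 2.
Period 2 already has {4, 5, 3, 2} and room 4 already has {4, 5, 3}, so period 2, room 4 must be 1.

1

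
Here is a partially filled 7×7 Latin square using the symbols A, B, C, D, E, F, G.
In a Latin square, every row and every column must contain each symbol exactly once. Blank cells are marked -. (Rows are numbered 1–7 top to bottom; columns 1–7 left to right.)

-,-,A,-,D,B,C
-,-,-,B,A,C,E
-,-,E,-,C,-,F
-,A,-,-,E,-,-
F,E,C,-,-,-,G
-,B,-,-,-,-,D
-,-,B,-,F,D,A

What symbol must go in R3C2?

Row 4, column 7: row 4 has {A, E} and column 7 has {A, C, D, E, F, G}, leaving only B.
Row 5, column 5: row 5 has {C, E, F, G} and column 5 has {A, C, D, E, F}, leaving only B.
Row 5, column 6: row 5 has {B, C, E, F, G} and column 6 has {B, C, D}, leaving only A.
Row 3, column 6: row 3 has {C, E, F} and column 6 has {A, B, C, D}, leaving only G.
Row 3 already has {C, E, F, G} and column 2 already has {A, B, E}, so row 3, column 2 must be D.

D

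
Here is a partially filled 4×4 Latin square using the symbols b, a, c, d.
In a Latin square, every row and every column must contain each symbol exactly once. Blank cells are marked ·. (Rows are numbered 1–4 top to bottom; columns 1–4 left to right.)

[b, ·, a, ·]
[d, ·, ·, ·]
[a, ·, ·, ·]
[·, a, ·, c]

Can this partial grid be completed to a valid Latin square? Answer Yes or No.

Row 4, column 1: row 4 together with column 1 already contain {b, a, c, d} — every symbol — so nothing can go there. The grid has no valid completion.

No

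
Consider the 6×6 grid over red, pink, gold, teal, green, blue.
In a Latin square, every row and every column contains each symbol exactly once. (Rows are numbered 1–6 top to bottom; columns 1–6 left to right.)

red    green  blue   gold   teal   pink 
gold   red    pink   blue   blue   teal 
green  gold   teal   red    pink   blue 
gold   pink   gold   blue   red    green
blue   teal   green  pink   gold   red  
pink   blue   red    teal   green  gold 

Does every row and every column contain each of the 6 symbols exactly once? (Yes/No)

No

Row 4 contains gold twice (at columns 1 and 3); row 2 is also not a permutation.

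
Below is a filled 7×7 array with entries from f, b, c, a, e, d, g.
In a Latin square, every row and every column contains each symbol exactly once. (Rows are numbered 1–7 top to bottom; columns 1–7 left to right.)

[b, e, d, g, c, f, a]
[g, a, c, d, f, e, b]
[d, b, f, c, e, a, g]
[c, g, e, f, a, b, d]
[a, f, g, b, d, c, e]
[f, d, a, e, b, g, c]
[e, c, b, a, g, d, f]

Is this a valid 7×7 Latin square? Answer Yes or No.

Yes

Each row is a permutation of the 7 symbols, and so is each column.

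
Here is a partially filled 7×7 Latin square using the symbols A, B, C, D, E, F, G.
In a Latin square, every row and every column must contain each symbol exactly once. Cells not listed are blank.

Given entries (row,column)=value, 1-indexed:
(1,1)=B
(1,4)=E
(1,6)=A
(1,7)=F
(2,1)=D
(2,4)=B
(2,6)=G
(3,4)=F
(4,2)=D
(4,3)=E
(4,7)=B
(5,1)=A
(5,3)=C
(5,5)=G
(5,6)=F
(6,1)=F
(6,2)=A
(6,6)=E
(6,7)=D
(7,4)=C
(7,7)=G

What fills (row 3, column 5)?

Row 4, column 6: row 4 has {B, D, E} and column 6 has {A, E, F, G}, leaving only C.
Row 4, column 1: row 4 has {B, C, D, E} and column 1 has {A, B, D, F}, leaving only G.
Row 4, column 4: row 4 has {B, C, D, E, G} and column 4 has {B, C, E, F}, leaving only A.
Row 4, column 5: row 4 has {A, B, C, D, E, G} and column 5 has {G}, leaving only F.
Row 5, column 4: row 5 has {A, C, F, G} and column 4 has {A, B, C, E, F}, leaving only D.
Row 5, column 7: row 5 has {A, C, D, F, G} and column 7 has {B, D, F, G}, leaving only E.
Row 5, column 2: row 5 has {A, C, D, E, F, G} and column 2 has {A, D}, leaving only B.
Row 6, column 4: row 6 has {A, D, E, F} and column 4 has {A, B, C, D, E, F}, leaving only G.
Row 6, column 3: row 6 has {A, D, E, F, G} and column 3 has {C, E}, leaving only B.
Row 6, column 5: row 6 has {A, B, D, E, F, G} and column 5 has {F, G}, leaving only C.
Row 1, column 5: row 1 has {A, B, E, F} and column 5 has {C, F, G}, leaving only D.
Row 1, column 3: row 1 has {A, B, D, E, F} and column 3 has {B, C, E}, leaving only G.
Row 1, column 2: row 1 has {A, B, D, E, F, G} and column 2 has {A, B, D}, leaving only C.
Row 7, column 1: row 7 has {C, G} and column 1 has {A, B, D, F, G}, leaving only E.
Row 3, column 1: row 3 has {F} and column 1 has {A, B, D, E, F, G}, leaving only C.
Row 3, column 7: row 3 has {C, F} and column 7 has {B, D, E, F, G}, leaving only A.
Row 2, column 7: row 2 has {B, D, G} and column 7 has {A, B, D, E, F, G}, leaving only C.
Row 3, column 3: row 3 has {A, C, F} and column 3 has {B, C, E, G}, leaving only D.
Row 3, column 6: row 3 has {A, C, D, F} and column 6 has {A, C, E, F, G}, leaving only B.
Row 3 already has {A, B, C, D, F} and column 5 already has {C, D, F, G}, so row 3, column 5 must be E.

E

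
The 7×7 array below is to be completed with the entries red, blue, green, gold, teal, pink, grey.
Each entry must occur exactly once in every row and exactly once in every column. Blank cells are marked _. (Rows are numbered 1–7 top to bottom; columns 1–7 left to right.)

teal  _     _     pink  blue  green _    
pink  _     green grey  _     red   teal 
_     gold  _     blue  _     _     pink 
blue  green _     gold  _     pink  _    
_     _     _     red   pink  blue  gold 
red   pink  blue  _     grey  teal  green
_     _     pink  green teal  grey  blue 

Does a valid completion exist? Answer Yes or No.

Row 3, column 6: row 3 together with column 6 already contain {red, blue, green, gold, teal, pink, grey} — every symbol — so nothing can go there. The grid has no valid completion.

No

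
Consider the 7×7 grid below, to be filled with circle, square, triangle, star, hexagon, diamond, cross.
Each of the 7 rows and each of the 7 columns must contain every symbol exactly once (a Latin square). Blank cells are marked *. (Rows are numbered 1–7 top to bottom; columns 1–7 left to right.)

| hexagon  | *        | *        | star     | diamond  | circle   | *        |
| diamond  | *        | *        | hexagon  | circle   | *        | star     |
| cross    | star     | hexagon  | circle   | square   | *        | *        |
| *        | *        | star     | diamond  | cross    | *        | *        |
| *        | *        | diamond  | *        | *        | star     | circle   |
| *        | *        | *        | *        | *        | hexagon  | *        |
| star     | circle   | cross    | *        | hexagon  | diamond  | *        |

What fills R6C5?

star

Row 3, column 6: row 3 has {circle, square, star, hexagon, cross} and column 6 has {circle, star, hexagon, diamond}, leaving only triangle.
Row 3, column 7: row 3 has {circle, square, triangle, star, hexagon, cross} and column 7 has {circle, star}, leaving only diamond.
Row 4, column 6: row 4 has {star, diamond, cross} and column 6 has {circle, triangle, star, hexagon, diamond}, leaving only square.
Row 2, column 6: row 2 has {circle, star, hexagon, diamond} and column 6 has {circle, square, triangle, star, hexagon, diamond}, leaving only cross.
Row 5, column 5: row 5 has {circle, star, diamond} and column 5 has {circle, square, hexagon, diamond, cross}, leaving only triangle.
Row 6 already has {hexagon} and column 5 already has {circle, square, triangle, hexagon, diamond, cross}, so row 6, column 5 must be star.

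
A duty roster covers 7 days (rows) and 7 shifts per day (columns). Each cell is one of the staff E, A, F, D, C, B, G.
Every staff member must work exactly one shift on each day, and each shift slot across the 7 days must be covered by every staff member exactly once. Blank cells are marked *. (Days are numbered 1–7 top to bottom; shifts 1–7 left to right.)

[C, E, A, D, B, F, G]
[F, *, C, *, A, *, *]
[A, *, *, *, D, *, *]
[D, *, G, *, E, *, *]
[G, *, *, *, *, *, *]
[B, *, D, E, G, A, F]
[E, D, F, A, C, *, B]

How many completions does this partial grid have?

9

Day 2, shift 2: eliminating its day and shift leaves {B, G}.
Day 2, shift 4: eliminating its day and shift leaves {B, G}.
Day 2, shift 6: eliminating its day and shift leaves {E, D, B, G}.
Day 2, shift 7: eliminating its day and shift leaves {E, D}.
Day 3, shift 2: eliminating its day and shift leaves {F, C, B, G}.
Day 3, shift 3: eliminating its day and shift leaves {E, B}.
Day 3, shift 4: eliminating its day and shift leaves {F, C, B, G}.
Day 3, shift 6: eliminating its day and shift leaves {E, C, B, G}.
Day 3, shift 7: eliminating its day and shift leaves {E, C}.
Day 4, shift 2: eliminating its day and shift leaves {A, F, C, B}.
Day 4, shift 4: eliminating its day and shift leaves {F, C, B}.
Day 4, shift 6: eliminating its day and shift leaves {C, B}.
Day 4, shift 7: eliminating its day and shift leaves {A, C}.
Day 5, shift 2: eliminating its day and shift leaves {A, F, C, B}.
Day 5, shift 3: eliminating its day and shift leaves {E, B}.
Day 5, shift 4: eliminating its day and shift leaves {F, C, B}.
Day 5, shift 5: eliminating its day and shift leaves {F}.
Day 5, shift 6: eliminating its day and shift leaves {E, D, C, B}.
Day 5, shift 7: eliminating its day and shift leaves {E, A, D, C}.
Day 6, shift 2: eliminating its day and shift leaves {C}.
Day 7, shift 6: eliminating its day and shift leaves {G}.
Enumerating the assignments across these blanks that avoid any day or shift repeat gives 9 completions.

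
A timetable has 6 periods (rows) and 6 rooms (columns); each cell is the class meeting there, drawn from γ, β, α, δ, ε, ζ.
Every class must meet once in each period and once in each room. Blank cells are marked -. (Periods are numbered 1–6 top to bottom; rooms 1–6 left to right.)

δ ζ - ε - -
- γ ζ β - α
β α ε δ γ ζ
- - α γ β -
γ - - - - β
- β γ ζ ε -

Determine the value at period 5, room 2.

ε

Period 1, room 3: period 1 has {δ, ε, ζ} and room 3 has {γ, α, ε, ζ}, leaving only β.
Period 1, room 5: period 1 has {β, δ, ε, ζ} and room 5 has {γ, β, ε}, leaving only α.
Period 1, room 6: period 1 has {β, α, δ, ε, ζ} and room 6 has {β, α, ζ}, leaving only γ.
Period 2, room 1: period 2 has {γ, β, α, ζ} and room 1 has {γ, β, δ}, leaving only ε.
Period 2, room 5: period 2 has {γ, β, α, ε, ζ} and room 5 has {γ, β, α, ε}, leaving only δ.
Period 4, room 1: period 4 has {γ, β, α} and room 1 has {γ, β, δ, ε}, leaving only ζ.
Period 5, room 3: period 5 has {γ, β} and room 3 has {γ, β, α, ε, ζ}, leaving only δ.
Period 5 already has {γ, β, δ} and room 2 already has {γ, β, α, ζ}, so period 5, room 2 must be ε.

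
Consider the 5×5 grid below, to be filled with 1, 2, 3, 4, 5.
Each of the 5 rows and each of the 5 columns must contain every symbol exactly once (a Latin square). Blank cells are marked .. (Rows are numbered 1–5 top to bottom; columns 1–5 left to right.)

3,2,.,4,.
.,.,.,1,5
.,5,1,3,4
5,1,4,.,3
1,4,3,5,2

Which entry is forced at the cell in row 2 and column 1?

4

Row 1, column 3: row 1 has {2, 3, 4} and column 3 has {1, 3, 4}, leaving only 5.
Row 1, column 5: row 1 has {2, 3, 4, 5} and column 5 has {2, 3, 4, 5}, leaving only 1.
Row 2, column 2: row 2 has {1, 5} and column 2 has {1, 2, 4, 5}, leaving only 3.
Row 2, column 3: row 2 has {1, 3, 5} and column 3 has {1, 3, 4, 5}, leaving only 2.
Row 2 already has {1, 2, 3, 5} and column 1 already has {1, 3, 5}, so row 2, column 1 must be 4.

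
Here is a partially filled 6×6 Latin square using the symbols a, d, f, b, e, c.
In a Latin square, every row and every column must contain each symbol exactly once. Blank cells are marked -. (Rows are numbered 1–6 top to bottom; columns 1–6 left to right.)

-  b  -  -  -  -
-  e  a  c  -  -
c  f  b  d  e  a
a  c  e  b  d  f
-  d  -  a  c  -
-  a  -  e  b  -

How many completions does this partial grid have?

3

Row 1, column 1: eliminating its row and column leaves {d, f, e}.
Row 1, column 3: eliminating its row and column leaves {d, f, c}.
Row 1, column 4: eliminating its row and column leaves {f}.
Row 1, column 5: eliminating its row and column leaves {a, f}.
Row 1, column 6: eliminating its row and column leaves {d, e, c}.
Row 2, column 1: eliminating its row and column leaves {d, f, b}.
Row 2, column 5: eliminating its row and column leaves {f}.
Row 2, column 6: eliminating its row and column leaves {d, b}.
Row 5, column 1: eliminating its row and column leaves {f, b, e}.
Row 5, column 3: eliminating its row and column leaves {f}.
Row 5, column 6: eliminating its row and column leaves {b, e}.
Row 6, column 1: eliminating its row and column leaves {d, f}.
Row 6, column 3: eliminating its row and column leaves {d, f, c}.
Row 6, column 6: eliminating its row and column leaves {d, c}.
Enumerating the assignments across these blanks that avoid any row or column repeat gives 3 completions.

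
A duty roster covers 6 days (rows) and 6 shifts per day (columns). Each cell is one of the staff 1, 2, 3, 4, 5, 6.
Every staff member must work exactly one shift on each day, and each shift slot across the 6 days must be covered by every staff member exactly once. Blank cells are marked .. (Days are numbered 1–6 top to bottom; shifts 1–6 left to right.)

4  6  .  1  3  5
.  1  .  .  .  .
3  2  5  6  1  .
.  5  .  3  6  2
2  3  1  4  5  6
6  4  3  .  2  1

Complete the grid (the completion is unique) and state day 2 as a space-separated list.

Day 2, shift 1: day 2 has {1} and shift 1 has {2, 3, 4, 6}, leaving only 5.
Day 2, shift 4: day 2 has {1, 5} and shift 4 has {1, 3, 4, 6}, leaving only 2.
Day 2, shift 5: day 2 has {1, 2, 5} and shift 5 has {1, 2, 3, 5, 6}, leaving only 4.
Day 2, shift 3: day 2 has {1, 2, 4, 5} and shift 3 has {1, 3, 5}, leaving only 6.
Day 2, shift 6: day 2 has {1, 2, 4, 5, 6} and shift 6 has {1, 2, 5, 6}, leaving only 3.
So day 2 reads: 5 1 6 2 4 3.

5 1 6 2 4 3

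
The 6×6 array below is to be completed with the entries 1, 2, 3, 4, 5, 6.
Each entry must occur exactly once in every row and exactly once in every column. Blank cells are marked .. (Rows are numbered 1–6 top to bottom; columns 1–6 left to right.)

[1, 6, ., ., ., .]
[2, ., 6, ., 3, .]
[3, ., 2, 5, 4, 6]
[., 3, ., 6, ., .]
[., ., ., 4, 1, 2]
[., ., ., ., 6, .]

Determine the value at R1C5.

5

Row 2, column 4: row 2 has {2, 3, 6} and column 4 has {4, 5, 6}, leaving only 1.
Row 3, column 2: row 3 has {2, 3, 4, 5, 6} and column 2 has {3, 6}, leaving only 1.
Row 5, column 2: row 5 has {1, 2, 4} and column 2 has {1, 3, 6}, leaving only 5.
Row 2, column 2: row 2 has {1, 2, 3, 6} and column 2 has {1, 3, 5, 6}, leaving only 4.
Row 2, column 6: row 2 has {1, 2, 3, 4, 6} and column 6 has {2, 6}, leaving only 5.
Row 5, column 1: row 5 has {1, 2, 4, 5} and column 1 has {1, 2, 3}, leaving only 6.
Row 5, column 3: row 5 has {1, 2, 4, 5, 6} and column 3 has {2, 6}, leaving only 3.
Row 6, column 2: row 6 has {6} and column 2 has {1, 3, 4, 5, 6}, leaving only 2.
Row 6, column 4: row 6 has {2, 6} and column 4 has {1, 4, 5, 6}, leaving only 3.
Row 1, column 4: row 1 has {1, 6} and column 4 has {1, 3, 4, 5, 6}, leaving only 2.
Row 1 already has {1, 2, 6} and column 5 already has {1, 3, 4, 6}, so row 1, column 5 must be 5.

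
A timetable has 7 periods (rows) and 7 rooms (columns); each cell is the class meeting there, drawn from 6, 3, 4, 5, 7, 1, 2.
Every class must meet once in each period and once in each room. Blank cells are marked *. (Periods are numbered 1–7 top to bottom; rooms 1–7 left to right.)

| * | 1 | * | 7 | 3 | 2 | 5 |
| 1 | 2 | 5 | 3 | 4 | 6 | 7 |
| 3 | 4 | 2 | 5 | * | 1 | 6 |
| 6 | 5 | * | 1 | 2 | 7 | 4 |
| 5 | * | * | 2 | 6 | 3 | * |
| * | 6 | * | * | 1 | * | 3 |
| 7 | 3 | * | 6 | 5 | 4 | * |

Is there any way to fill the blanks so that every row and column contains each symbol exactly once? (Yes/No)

No period or room among the givens repeats a symbol, and propagating forced cells runs into no contradiction.
One valid completion exists (for instance, 4 1 6 7 3 2 5 / 1 2 5 3 4 6 7 / 3 4 2 5 7 1 6 / 6 5 3 1 2 7 4 / 5 7 4 2 6 3 1 / 2 6 7 4 1 5 3 / 7 3 1 6 5 4 2).

Yes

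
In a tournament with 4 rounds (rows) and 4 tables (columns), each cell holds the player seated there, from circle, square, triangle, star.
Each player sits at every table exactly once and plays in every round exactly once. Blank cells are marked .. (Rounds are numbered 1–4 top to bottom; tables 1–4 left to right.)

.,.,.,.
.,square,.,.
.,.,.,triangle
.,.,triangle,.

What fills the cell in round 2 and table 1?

triangle

Round 2, table 1 is narrowed to {circle, triangle, star}.
If it were circle, then round 2, table 4 would be left with no valid symbol.
If it were star, then round 2, table 4 would be left with no valid symbol.
So round 2, table 1 must be triangle.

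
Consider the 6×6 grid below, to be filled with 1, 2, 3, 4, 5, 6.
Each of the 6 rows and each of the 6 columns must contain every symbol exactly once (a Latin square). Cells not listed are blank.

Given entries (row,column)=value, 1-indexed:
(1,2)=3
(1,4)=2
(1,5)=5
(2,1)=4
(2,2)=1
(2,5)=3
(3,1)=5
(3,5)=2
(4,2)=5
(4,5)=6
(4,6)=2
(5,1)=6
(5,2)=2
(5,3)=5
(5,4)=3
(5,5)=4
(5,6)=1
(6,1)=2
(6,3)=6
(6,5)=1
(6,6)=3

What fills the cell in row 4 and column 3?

1

Row 1, column 1: row 1 has {2, 3, 5} and column 1 has {2, 4, 5, 6}, leaving only 1.
Row 1, column 3: row 1 has {1, 2, 3, 5} and column 3 has {5, 6}, leaving only 4.
Row 1, column 6: row 1 has {1, 2, 3, 4, 5} and column 6 has {1, 2, 3}, leaving only 6.
Row 2, column 3: row 2 has {1, 3, 4} and column 3 has {4, 5, 6}, leaving only 2.
Row 2, column 6: row 2 has {1, 2, 3, 4} and column 6 has {1, 2, 3, 6}, leaving only 5.
Row 2, column 4: row 2 has {1, 2, 3, 4, 5} and column 4 has {2, 3}, leaving only 6.
Row 3, column 6: row 3 has {2, 5} and column 6 has {1, 2, 3, 5, 6}, leaving only 4.
Row 3, column 2: row 3 has {2, 4, 5} and column 2 has {1, 2, 3, 5}, leaving only 6.
Row 3, column 4: row 3 has {2, 4, 5, 6} and column 4 has {2, 3, 6}, leaving only 1.
Row 3, column 3: row 3 has {1, 2, 4, 5, 6} and column 3 has {2, 4, 5, 6}, leaving only 3.
Row 4 already has {2, 5, 6} and column 3 already has {2, 3, 4, 5, 6}, so row 4, column 3 must be 1.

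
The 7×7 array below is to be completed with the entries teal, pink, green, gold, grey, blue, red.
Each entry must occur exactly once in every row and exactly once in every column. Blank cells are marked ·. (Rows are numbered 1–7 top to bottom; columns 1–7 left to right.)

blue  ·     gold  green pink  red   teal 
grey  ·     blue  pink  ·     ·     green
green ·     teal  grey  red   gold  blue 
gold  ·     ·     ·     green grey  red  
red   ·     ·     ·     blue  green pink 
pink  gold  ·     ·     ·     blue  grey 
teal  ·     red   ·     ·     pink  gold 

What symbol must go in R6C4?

Row 1, column 2: row 1 has {teal, pink, green, gold, blue, red} and column 2 has {gold}, leaving only grey.
Row 2, column 6: row 2 has {pink, green, grey, blue} and column 6 has {pink, green, gold, grey, blue, red}, leaving only teal.
Row 2, column 2: row 2 has {teal, pink, green, grey, blue} and column 2 has {gold, grey}, leaving only red.
Row 2, column 5: row 2 has {teal, pink, green, grey, blue, red} and column 5 has {pink, green, blue, red}, leaving only gold.
Row 3, column 2: row 3 has {teal, green, gold, grey, blue, red} and column 2 has {gold, grey, red}, leaving only pink.
Row 4, column 3: row 4 has {green, gold, grey, red} and column 3 has {teal, gold, blue, red}, leaving only pink.
Row 5, column 2: row 5 has {pink, green, blue, red} and column 2 has {pink, gold, grey, red}, leaving only teal.
Row 4, column 2: row 4 has {pink, green, gold, grey, red} and column 2 has {teal, pink, gold, grey, red}, leaving only blue.
Row 4, column 4: row 4 has {pink, green, gold, grey, blue, red} and column 4 has {pink, green, grey}, leaving only teal.
Row 6 already has {pink, gold, grey, blue} and column 4 already has {teal, pink, green, grey}, so row 6, column 4 must be red.

red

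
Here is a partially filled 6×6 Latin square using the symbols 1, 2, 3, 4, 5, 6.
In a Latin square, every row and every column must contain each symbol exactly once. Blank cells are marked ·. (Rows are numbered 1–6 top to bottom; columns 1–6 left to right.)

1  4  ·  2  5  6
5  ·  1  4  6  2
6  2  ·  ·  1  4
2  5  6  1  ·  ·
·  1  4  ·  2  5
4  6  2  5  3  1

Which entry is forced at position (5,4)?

6

Row 1, column 3: row 1 has {1, 2, 4, 5, 6} and column 3 has {1, 2, 4, 6}, leaving only 3.
Row 2, column 2: row 2 has {1, 2, 4, 5, 6} and column 2 has {1, 2, 4, 5, 6}, leaving only 3.
Row 3, column 3: row 3 has {1, 2, 4, 6} and column 3 has {1, 2, 3, 4, 6}, leaving only 5.
Row 3, column 4: row 3 has {1, 2, 4, 5, 6} and column 4 has {1, 2, 4, 5}, leaving only 3.
Row 5 already has {1, 2, 4, 5} and column 4 already has {1, 2, 3, 4, 5}, so row 5, column 4 must be 6.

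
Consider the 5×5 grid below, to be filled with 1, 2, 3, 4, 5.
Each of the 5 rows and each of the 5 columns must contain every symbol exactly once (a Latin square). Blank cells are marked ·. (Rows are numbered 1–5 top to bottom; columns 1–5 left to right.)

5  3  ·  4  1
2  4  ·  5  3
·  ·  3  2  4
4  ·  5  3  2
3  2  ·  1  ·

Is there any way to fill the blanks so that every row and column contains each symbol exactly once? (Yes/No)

No row or column among the givens repeats a symbol, and propagating forced cells runs into no contradiction.
One valid completion exists (for instance, 5 3 2 4 1 / 2 4 1 5 3 / 1 5 3 2 4 / 4 1 5 3 2 / 3 2 4 1 5).

Yes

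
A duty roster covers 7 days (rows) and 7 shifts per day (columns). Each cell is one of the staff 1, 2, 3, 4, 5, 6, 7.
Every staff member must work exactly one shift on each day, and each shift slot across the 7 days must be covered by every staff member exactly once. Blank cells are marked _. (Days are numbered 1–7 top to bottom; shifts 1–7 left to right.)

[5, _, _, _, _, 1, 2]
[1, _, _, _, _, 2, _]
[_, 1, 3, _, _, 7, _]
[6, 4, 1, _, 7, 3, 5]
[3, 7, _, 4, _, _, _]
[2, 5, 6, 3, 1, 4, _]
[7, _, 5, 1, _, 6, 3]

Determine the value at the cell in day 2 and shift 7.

4

Day 3, shift 1: day 3 has {1, 3, 7} and shift 1 has {1, 2, 3, 5, 6, 7}, leaving only 4.
Day 3, shift 7: day 3 has {1, 3, 4, 7} and shift 7 has {2, 3, 5}, leaving only 6.
Day 4, shift 4: day 4 has {1, 3, 4, 5, 6, 7} and shift 4 has {1, 3, 4}, leaving only 2.
Day 3, shift 4: day 3 has {1, 3, 4, 6, 7} and shift 4 has {1, 2, 3, 4}, leaving only 5.
Day 3, shift 5: day 3 has {1, 3, 4, 5, 6, 7} and shift 5 has {1, 7}, leaving only 2.
Day 5, shift 3: day 5 has {3, 4, 7} and shift 3 has {1, 3, 5, 6}, leaving only 2.
Day 5, shift 6: day 5 has {2, 3, 4, 7} and shift 6 has {1, 2, 3, 4, 6, 7}, leaving only 5.
Day 5, shift 5: day 5 has {2, 3, 4, 5, 7} and shift 5 has {1, 2, 7}, leaving only 6.
Day 5, shift 7: day 5 has {2, 3, 4, 5, 6, 7} and shift 7 has {2, 3, 5, 6}, leaving only 1.
Day 6, shift 7: day 6 has {1, 2, 3, 4, 5, 6} and shift 7 has {1, 2, 3, 5, 6}, leaving only 7.
Day 2 already has {1, 2} and shift 7 already has {1, 2, 3, 5, 6, 7}, so day 2, shift 7 must be 4.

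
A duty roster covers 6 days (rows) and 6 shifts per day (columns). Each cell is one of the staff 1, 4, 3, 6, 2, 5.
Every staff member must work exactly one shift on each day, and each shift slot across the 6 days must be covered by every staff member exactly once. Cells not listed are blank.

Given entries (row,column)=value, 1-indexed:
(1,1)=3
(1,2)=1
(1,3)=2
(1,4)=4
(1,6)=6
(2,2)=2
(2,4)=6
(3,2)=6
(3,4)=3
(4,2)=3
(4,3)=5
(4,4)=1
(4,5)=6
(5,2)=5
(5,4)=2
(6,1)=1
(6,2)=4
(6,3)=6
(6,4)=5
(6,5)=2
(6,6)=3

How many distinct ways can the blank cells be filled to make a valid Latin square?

6

Day 1, shift 5: eliminating its day and shift leaves {5}.
Day 2, shift 1: eliminating its day and shift leaves {4, 5}.
Day 2, shift 3: eliminating its day and shift leaves {1, 4, 3}.
Day 2, shift 5: eliminating its day and shift leaves {1, 4, 3, 5}.
Day 2, shift 6: eliminating its day and shift leaves {1, 4, 5}.
Day 3, shift 1: eliminating its day and shift leaves {4, 2, 5}.
Day 3, shift 3: eliminating its day and shift leaves {1, 4}.
Day 3, shift 5: eliminating its day and shift leaves {1, 4, 5}.
Day 3, shift 6: eliminating its day and shift leaves {1, 4, 2, 5}.
Day 4, shift 1: eliminating its day and shift leaves {4, 2}.
Day 4, shift 6: eliminating its day and shift leaves {4, 2}.
Day 5, shift 1: eliminating its day and shift leaves {4, 6}.
Day 5, shift 3: eliminating its day and shift leaves {1, 4, 3}.
Day 5, shift 5: eliminating its day and shift leaves {1, 4, 3}.
Day 5, shift 6: eliminating its day and shift leaves {1, 4}.
Enumerating the assignments across these blanks that avoid any day or shift repeat gives 6 completions.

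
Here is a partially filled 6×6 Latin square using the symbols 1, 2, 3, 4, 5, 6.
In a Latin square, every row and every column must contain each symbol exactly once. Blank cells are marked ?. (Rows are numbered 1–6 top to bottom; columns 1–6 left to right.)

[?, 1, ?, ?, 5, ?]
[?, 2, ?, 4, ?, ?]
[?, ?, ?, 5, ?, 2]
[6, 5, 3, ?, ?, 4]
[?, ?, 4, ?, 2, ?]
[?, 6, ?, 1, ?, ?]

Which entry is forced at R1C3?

Row 4, column 4: row 4 has {3, 4, 5, 6} and column 4 has {1, 4, 5}, leaving only 2.
Row 4, column 5: row 4 has {2, 3, 4, 5, 6} and column 5 has {2, 5}, leaving only 1.
Row 5, column 2: row 5 has {2, 4} and column 2 has {1, 2, 5, 6}, leaving only 3.
Row 3, column 2: row 3 has {2, 5} and column 2 has {1, 2, 3, 5, 6}, leaving only 4.
Row 5, column 4: row 5 has {2, 3, 4} and column 4 has {1, 2, 4, 5}, leaving only 6.
Row 1, column 4: row 1 has {1, 5} and column 4 has {1, 2, 4, 5, 6}, leaving only 3.
Row 1, column 6: row 1 has {1, 3, 5} and column 6 has {2, 4}, leaving only 6.
Row 1 already has {1, 3, 5, 6} and column 3 already has {3, 4}, so row 1, column 3 must be 2.

2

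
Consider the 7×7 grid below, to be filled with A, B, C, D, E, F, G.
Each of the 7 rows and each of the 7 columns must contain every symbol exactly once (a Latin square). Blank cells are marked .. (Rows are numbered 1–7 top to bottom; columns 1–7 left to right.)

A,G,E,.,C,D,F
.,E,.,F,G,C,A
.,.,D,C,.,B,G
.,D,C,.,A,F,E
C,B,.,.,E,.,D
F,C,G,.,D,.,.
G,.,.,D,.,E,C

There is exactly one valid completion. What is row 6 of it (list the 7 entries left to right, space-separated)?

F C G E D A B

Row 6, column 6: row 6 has {C, D, F, G} and column 6 has {B, C, D, E, F}, leaving only A.
Row 6, column 7: row 6 has {A, C, D, F, G} and column 7 has {A, C, D, E, F, G}, leaving only B.
Row 6, column 4: row 6 has {A, B, C, D, F, G} and column 4 has {C, D, F}, leaving only E.
So row 6 reads: F C G E D A B.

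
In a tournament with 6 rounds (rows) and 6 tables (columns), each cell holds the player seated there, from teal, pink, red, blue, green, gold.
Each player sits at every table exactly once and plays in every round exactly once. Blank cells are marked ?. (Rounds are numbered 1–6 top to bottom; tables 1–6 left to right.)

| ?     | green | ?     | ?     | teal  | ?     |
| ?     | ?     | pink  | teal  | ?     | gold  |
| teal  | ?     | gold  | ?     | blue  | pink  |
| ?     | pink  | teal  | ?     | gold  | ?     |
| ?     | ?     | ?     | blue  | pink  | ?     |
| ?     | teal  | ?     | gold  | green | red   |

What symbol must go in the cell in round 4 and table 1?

Round 1, table 6: round 1 has {teal, green} and table 6 has {pink, red, gold}, leaving only blue.
Round 1, table 3: round 1 has {teal, blue, green} and table 3 has {teal, pink, gold}, leaving only red.
Round 1, table 4: round 1 has {teal, red, blue, green} and table 4 has {teal, blue, gold}, leaving only pink.
Round 1, table 1: round 1 has {teal, pink, red, blue, green} and table 1 has {teal}, leaving only gold.
Round 2, table 5: round 2 has {teal, pink, gold} and table 5 has {teal, pink, blue, green, gold}, leaving only red.
Round 2, table 2: round 2 has {teal, pink, red, gold} and table 2 has {teal, pink, green}, leaving only blue.
Round 2, table 1: round 2 has {teal, pink, red, blue, gold} and table 1 has {teal, gold}, leaving only green.
Round 3, table 2: round 3 has {teal, pink, blue, gold} and table 2 has {teal, pink, blue, green}, leaving only red.
Round 3, table 4: round 3 has {teal, pink, red, blue, gold} and table 4 has {teal, pink, blue, gold}, leaving only green.
Round 4, table 4: round 4 has {teal, pink, gold} and table 4 has {teal, pink, blue, green, gold}, leaving only red.
Round 4 already has {teal, pink, red, gold} and table 1 already has {teal, green, gold}, so round 4, table 1 must be blue.

blue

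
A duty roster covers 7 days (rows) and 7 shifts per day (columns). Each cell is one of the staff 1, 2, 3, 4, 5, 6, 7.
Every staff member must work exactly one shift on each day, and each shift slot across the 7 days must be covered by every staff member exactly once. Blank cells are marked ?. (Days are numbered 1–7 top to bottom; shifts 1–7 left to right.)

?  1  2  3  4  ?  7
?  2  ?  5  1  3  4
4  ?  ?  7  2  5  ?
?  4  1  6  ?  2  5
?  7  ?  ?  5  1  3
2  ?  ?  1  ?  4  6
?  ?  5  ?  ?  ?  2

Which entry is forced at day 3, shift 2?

Day 1, shift 6: day 1 has {1, 2, 3, 4, 7} and shift 6 has {1, 2, 3, 4, 5}, leaving only 6.
Day 1, shift 1: day 1 has {1, 2, 3, 4, 6, 7} and shift 1 has {2, 4}, leaving only 5.
Day 3, shift 7: day 3 has {2, 4, 5, 7} and shift 7 has {2, 3, 4, 5, 6, 7}, leaving only 1.
Day 5, shift 1: day 5 has {1, 3, 5, 7} and shift 1 has {2, 4, 5}, leaving only 6.
Day 2, shift 1: day 2 has {1, 2, 3, 4, 5} and shift 1 has {2, 4, 5, 6}, leaving only 7.
Day 2, shift 3: day 2 has {1, 2, 3, 4, 5, 7} and shift 3 has {1, 2, 5}, leaving only 6.
Day 3, shift 3: day 3 has {1, 2, 4, 5, 7} and shift 3 has {1, 2, 5, 6}, leaving only 3.
Day 3 already has {1, 2, 3, 4, 5, 7} and shift 2 already has {1, 2, 4, 7}, so day 3, shift 2 must be 6.

6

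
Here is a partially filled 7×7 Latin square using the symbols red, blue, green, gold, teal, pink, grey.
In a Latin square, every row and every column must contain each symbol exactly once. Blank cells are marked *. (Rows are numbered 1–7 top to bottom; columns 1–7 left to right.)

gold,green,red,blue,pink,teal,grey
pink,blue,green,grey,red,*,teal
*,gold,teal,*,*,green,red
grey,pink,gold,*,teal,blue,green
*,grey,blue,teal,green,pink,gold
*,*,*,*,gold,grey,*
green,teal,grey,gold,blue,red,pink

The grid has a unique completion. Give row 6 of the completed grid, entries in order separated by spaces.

teal red pink green gold grey blue

Row 6, column 2: row 6 has {gold, grey} and column 2 has {blue, green, gold, teal, pink, grey}, leaving only red.
Row 6, column 3: row 6 has {red, gold, grey} and column 3 has {red, blue, green, gold, teal, grey}, leaving only pink.
Row 6, column 4: row 6 has {red, gold, pink, grey} and column 4 has {blue, gold, teal, grey}, leaving only green.
Row 6, column 7: row 6 has {red, green, gold, pink, grey} and column 7 has {red, green, gold, teal, pink, grey}, leaving only blue.
Row 6, column 1: row 6 has {red, blue, green, gold, pink, grey} and column 1 has {green, gold, pink, grey}, leaving only teal.
So row 6 reads: teal red pink green gold grey blue.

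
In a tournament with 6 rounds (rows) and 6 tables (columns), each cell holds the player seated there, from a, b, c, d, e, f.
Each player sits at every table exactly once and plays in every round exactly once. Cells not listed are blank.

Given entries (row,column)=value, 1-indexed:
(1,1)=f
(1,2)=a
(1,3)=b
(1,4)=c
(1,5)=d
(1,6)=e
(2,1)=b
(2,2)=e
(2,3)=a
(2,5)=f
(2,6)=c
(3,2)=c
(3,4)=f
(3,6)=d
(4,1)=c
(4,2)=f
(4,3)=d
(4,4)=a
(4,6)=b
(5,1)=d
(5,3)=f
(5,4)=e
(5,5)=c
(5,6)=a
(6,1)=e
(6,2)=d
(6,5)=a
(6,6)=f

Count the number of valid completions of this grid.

Round 2, table 4: eliminating its round and table leaves {d}.
Round 3, table 1: eliminating its round and table leaves {a}.
Round 3, table 3: eliminating its round and table leaves {e}.
Round 3, table 5: eliminating its round and table leaves {b, e}.
Round 4, table 5: eliminating its round and table leaves {e}.
Round 5, table 2: eliminating its round and table leaves {b}.
Round 6, table 3: eliminating its round and table leaves {c}.
Round 6, table 4: eliminating its round and table leaves {b}.
Only one assignment across all blanks avoids any round or table repeat, giving 1 completion.

1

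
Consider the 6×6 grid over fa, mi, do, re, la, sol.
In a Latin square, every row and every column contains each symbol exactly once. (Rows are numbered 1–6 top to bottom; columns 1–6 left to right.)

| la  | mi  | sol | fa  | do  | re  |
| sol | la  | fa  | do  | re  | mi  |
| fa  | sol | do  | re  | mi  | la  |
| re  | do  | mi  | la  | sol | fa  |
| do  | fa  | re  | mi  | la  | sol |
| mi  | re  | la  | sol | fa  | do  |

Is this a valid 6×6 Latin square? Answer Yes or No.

Yes

Each row is a permutation of the 6 symbols, and so is each column.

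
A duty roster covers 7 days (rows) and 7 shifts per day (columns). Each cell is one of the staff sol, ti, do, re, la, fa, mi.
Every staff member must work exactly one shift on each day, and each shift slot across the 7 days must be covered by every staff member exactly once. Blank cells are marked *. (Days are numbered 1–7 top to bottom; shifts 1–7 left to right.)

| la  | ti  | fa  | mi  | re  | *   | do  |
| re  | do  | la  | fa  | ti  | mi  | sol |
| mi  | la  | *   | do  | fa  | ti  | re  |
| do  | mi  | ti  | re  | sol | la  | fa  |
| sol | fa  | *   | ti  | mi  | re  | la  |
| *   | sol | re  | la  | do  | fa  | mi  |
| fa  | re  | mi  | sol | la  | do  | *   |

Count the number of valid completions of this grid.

1

Day 1, shift 6: eliminating its day and shift leaves {sol}.
Day 3, shift 3: eliminating its day and shift leaves {sol}.
Day 5, shift 3: eliminating its day and shift leaves {do}.
Day 6, shift 1: eliminating its day and shift leaves {ti}.
Day 7, shift 7: eliminating its day and shift leaves {ti}.
Only one assignment across all blanks avoids any day or shift repeat, giving 1 completion.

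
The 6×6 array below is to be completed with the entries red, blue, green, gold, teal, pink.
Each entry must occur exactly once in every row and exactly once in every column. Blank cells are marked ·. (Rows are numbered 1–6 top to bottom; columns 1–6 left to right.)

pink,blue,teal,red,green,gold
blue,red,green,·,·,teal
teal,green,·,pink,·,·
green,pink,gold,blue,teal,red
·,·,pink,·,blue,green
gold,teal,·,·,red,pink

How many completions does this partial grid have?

Row 2, column 4: eliminating its row and column leaves {gold}.
Row 2, column 5: eliminating its row and column leaves {gold, pink}.
Row 3, column 3: eliminating its row and column leaves {red, blue}.
Row 3, column 5: eliminating its row and column leaves {gold}.
Row 3, column 6: eliminating its row and column leaves {blue}.
Row 5, column 1: eliminating its row and column leaves {red}.
Row 5, column 2: eliminating its row and column leaves {gold}.
Row 5, column 4: eliminating its row and column leaves {gold, teal}.
Row 6, column 3: eliminating its row and column leaves {blue}.
Row 6, column 4: eliminating its row and column leaves {green}.
Only one assignment across all blanks avoids any row or column repeat, giving 1 completion.

1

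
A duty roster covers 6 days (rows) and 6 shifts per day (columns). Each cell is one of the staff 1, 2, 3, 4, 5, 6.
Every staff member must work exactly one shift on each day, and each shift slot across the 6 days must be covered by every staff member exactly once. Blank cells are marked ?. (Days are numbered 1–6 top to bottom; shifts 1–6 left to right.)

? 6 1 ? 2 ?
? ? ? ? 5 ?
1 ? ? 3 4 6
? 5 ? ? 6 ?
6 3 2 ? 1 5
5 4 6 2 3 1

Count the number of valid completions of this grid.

4

Day 1, shift 1: eliminating its day and shift leaves {3, 4}.
Day 1, shift 4: eliminating its day and shift leaves {4, 5}.
Day 1, shift 6: eliminating its day and shift leaves {3, 4}.
Day 2, shift 1: eliminating its day and shift leaves {2, 3, 4}.
Day 2, shift 2: eliminating its day and shift leaves {1, 2}.
Day 2, shift 3: eliminating its day and shift leaves {3, 4}.
Day 2, shift 4: eliminating its day and shift leaves {1, 4, 6}.
Day 2, shift 6: eliminating its day and shift leaves {2, 3, 4}.
Day 3, shift 2: eliminating its day and shift leaves {2}.
Day 3, shift 3: eliminating its day and shift leaves {5}.
Day 4, shift 1: eliminating its day and shift leaves {2, 3, 4}.
Day 4, shift 3: eliminating its day and shift leaves {3, 4}.
Day 4, shift 4: eliminating its day and shift leaves {1, 4}.
Day 4, shift 6: eliminating its day and shift leaves {2, 3, 4}.
Day 5, shift 4: eliminating its day and shift leaves {4}.
Enumerating the assignments across these blanks that avoid any day or shift repeat gives 4 completions.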